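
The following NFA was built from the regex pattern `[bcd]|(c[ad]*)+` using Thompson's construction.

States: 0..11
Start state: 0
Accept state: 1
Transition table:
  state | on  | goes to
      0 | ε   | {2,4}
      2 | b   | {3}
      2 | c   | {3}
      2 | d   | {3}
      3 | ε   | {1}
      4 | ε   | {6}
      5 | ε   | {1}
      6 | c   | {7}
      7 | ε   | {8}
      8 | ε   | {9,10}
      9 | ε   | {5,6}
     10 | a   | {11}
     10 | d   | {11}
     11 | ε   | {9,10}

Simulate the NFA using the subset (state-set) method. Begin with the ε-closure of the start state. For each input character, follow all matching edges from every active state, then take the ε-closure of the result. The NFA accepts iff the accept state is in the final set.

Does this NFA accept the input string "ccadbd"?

initial (ε-close {0}): {0,2,4,6}
'c' @ 1: {1,3,5,6,7,8,9,10}  ✓accept
'c' @ 2: {1,5,6,7,8,9,10}  ✓accept
'a' @ 3: {1,5,6,9,10,11}  ✓accept
'd' @ 4: {1,5,6,9,10,11}  ✓accept
'b' @ 5: {}  — no active states
rest 'd' ignored (set empty)
after full input: {}  (accept=1 not in)

Answer: REJECT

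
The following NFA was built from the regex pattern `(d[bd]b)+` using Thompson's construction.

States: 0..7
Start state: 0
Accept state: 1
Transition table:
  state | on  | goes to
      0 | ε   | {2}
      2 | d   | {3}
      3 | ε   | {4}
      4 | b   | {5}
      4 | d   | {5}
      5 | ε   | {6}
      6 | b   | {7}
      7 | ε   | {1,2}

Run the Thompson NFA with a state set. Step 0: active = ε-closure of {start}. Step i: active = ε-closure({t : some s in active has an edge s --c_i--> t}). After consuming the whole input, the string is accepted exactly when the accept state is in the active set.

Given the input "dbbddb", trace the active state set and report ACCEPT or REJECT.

S₀ = ε-closure({0}) = {0,2}
'd' @ 1: {3,4}
'b' @ 2: {5,6}
'b' @ 3: {1,2,7}  ✓accept
'd' @ 4: {3,4}
'd' @ 5: {5,6}
'b' @ 6: {1,2,7}  ✓accept
end set {1,2,7} — state 1 in

Answer: ACCEPT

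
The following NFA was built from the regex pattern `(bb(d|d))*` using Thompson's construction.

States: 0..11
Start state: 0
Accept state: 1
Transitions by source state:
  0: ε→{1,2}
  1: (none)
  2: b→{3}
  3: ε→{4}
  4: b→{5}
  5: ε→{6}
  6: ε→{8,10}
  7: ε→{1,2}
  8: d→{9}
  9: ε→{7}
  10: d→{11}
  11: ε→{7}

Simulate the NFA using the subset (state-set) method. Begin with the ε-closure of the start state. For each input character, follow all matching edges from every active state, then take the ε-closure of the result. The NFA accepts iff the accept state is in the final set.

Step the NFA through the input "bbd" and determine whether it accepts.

S₀ = ε-closure({0}) = {0,1,2}
'b' @ 1: {3,4}
'b' @ 2: {5,6,8,10}
'd' @ 3: {1,2,7,9,11}  ✓accept
end set {1,2,7,9,11} — state 1 in

Answer: ACCEPT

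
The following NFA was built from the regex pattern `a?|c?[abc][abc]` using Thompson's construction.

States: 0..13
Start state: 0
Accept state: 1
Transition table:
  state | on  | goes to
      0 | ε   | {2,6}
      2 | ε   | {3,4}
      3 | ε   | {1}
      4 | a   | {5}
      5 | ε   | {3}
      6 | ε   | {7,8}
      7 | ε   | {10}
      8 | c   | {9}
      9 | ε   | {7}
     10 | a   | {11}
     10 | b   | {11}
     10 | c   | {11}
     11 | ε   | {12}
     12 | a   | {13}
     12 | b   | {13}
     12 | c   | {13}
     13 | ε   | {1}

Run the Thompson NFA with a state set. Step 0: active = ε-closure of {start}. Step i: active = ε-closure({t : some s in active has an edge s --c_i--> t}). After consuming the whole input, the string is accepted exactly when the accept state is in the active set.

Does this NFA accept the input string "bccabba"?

initial (ε-close {0}): {0,1,2,3,4,6,7,8,10}
'b' @ 1: {11,12}
'c' @ 2: {1,13}  (accept∈set)
'c' @ 3: {}  — dead — no transitions
rest 'abba' ignored (set empty)
final: {}; accept 1 not in set

Answer: REJECT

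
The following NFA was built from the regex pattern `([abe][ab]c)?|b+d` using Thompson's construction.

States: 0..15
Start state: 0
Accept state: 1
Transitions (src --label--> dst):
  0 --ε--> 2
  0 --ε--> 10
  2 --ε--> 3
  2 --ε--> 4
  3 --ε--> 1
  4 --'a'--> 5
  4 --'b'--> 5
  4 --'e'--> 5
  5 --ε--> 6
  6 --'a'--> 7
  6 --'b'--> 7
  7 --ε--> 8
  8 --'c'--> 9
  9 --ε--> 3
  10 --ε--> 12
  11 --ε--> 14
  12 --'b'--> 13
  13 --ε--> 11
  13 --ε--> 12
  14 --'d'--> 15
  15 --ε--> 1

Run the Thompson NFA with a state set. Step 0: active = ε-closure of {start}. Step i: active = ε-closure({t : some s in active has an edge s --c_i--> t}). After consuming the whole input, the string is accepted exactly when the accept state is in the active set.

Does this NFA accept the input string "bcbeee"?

S₀ = ε-closure({0}) = {0,1,2,3,4,10,12}
'b' @ 1: {5,6,11,12,13,14}
'c' @ 2: {}  — state set empty
rest 'beee' ignored (set empty)
after full input: {}  (accept=1 not in)

Answer: REJECT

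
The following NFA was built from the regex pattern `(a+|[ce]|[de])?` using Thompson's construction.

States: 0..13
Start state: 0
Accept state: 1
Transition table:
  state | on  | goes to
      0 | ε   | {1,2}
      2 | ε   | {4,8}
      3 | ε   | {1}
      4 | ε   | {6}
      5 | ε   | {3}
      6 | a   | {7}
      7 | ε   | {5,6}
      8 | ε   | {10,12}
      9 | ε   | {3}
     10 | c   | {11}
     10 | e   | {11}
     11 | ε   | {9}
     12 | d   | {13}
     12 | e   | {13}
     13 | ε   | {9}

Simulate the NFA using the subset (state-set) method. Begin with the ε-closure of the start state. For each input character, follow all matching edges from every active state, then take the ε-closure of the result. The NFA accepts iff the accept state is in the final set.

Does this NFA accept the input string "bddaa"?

Answer: REJECT

Derivation:
S₀ = ε-closure({0}) = {0,1,2,4,6,8,10,12}
'b' @ 1: {}  — no active states
rest 'ddaa' ignored (set empty)
after full input: {}  (accept=1 not in)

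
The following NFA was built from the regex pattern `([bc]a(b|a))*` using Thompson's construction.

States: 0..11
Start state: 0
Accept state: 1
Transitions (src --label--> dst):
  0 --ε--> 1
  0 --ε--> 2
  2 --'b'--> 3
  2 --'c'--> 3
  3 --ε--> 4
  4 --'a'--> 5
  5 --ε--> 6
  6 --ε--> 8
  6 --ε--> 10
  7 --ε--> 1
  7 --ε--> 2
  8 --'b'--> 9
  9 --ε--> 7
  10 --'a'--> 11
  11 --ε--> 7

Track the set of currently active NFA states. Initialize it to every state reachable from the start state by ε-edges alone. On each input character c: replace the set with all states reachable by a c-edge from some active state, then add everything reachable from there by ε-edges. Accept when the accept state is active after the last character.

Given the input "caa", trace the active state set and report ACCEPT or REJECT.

start: ε-closure({0}) = {0,1,2}
'c' @ 1: {3,4}
'a' @ 2: {5,6,8,10}
'a' @ 3: {1,2,7,11}  ✓accept
after full input: {1,2,7,11}  (accept=1 in)

Answer: ACCEPT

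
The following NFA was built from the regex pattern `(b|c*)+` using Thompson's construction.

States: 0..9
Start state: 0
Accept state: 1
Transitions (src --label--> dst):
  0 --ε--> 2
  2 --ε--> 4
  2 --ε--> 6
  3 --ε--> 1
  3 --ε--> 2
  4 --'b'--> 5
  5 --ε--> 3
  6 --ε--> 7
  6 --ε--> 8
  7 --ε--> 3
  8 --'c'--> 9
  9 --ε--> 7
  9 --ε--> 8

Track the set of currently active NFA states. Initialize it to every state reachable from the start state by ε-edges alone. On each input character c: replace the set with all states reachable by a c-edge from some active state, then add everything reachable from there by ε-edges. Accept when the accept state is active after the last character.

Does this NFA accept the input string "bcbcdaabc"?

Answer: REJECT

Derivation:
S₀ = ε-closure({0}) = {0,1,2,3,4,6,7,8}
'b' @ 1: {1,2,3,4,5,6,7,8}  [accepting]
'c' @ 2: {1,2,3,4,6,7,8,9}  [accepting]
'b' @ 3: {1,2,3,4,5,6,7,8}  [accepting]
'c' @ 4: {1,2,3,4,6,7,8,9}  [accepting]
'd' @ 5: {}  — no active states
rest 'aabc' ignored (set empty)
end set {} — state 1 not in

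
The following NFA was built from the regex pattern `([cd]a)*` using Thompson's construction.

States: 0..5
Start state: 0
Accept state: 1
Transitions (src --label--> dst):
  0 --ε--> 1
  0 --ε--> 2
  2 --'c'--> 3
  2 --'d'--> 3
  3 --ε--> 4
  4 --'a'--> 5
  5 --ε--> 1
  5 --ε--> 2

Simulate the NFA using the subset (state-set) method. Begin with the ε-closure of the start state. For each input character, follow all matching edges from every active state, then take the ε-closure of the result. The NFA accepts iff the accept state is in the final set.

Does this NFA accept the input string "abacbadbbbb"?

start: ε-closure({0}) = {0,1,2}
'a' @ 1: {}  — no active states
rest 'bacbadbbbb' ignored (set empty)
end set {} — state 1 not in

Answer: REJECT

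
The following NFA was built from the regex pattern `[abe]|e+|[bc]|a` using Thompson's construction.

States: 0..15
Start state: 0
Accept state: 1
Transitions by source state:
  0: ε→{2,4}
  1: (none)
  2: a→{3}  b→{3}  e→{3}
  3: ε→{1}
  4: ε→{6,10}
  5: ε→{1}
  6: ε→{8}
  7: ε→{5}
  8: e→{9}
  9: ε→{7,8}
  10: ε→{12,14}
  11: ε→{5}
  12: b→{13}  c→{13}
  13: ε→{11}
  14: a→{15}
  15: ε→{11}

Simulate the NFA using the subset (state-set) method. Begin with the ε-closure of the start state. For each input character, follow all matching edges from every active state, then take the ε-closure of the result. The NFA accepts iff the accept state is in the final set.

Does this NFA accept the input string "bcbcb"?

Answer: REJECT

Derivation:
start: ε-closure({0}) = {0,2,4,6,8,10,12,14}
'b' @ 1: {1,3,5,11,13}  [accepting]
'c' @ 2: {}  — dead — no transitions
rest 'bcb' ignored (set empty)
end set {} — state 1 not in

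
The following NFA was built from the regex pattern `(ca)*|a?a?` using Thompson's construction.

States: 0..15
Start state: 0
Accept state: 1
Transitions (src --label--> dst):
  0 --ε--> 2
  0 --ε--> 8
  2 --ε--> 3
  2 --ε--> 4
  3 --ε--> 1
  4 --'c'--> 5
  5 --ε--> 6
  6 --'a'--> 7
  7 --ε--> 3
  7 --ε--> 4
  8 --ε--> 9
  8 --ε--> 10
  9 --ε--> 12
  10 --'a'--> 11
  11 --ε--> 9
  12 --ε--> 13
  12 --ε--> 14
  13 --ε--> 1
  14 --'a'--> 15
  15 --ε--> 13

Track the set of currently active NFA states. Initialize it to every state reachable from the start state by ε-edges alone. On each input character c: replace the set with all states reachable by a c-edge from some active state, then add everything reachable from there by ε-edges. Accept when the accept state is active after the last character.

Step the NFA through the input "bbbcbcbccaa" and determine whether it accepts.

Answer: REJECT

Steps:
initial (ε-close {0}): {0,1,2,3,4,8,9,10,12,13,14}
'b' @ 1: {}  — no active states
rest 'bbcbcbccaa' ignored (set empty)
final: {}; accept 1 not in set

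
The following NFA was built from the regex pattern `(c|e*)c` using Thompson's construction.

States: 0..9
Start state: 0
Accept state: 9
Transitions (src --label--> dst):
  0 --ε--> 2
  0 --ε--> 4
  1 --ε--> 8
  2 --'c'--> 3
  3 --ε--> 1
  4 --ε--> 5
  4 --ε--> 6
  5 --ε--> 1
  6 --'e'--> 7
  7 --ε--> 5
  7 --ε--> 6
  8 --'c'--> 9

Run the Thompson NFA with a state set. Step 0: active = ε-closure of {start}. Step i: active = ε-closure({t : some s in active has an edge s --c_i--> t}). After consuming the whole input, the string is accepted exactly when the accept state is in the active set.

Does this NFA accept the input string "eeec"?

Answer: ACCEPT

Derivation:
S₀ = ε-closure({0}) = {0,1,2,4,5,6,8}
'e' @ 1: {1,5,6,7,8}
'e' @ 2: {1,5,6,7,8}
'e' @ 3: {1,5,6,7,8}
'c' @ 4: {9}  [accepting]
end set {9} — state 9 in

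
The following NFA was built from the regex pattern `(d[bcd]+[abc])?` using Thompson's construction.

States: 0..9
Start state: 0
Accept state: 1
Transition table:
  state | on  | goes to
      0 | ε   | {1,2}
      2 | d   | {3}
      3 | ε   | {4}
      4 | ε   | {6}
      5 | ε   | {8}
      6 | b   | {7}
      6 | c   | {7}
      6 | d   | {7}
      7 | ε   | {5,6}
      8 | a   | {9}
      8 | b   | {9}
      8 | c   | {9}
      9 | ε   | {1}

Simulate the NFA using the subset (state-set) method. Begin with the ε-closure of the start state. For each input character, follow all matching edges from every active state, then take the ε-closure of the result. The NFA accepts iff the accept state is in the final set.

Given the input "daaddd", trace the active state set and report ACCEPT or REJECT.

Answer: REJECT

Trace:
start: ε-closure({0}) = {0,1,2}
'd' @ 1: {3,4,6}
'a' @ 2: {}  — no active states
rest 'addd' ignored (set empty)
end set {} — state 1 not in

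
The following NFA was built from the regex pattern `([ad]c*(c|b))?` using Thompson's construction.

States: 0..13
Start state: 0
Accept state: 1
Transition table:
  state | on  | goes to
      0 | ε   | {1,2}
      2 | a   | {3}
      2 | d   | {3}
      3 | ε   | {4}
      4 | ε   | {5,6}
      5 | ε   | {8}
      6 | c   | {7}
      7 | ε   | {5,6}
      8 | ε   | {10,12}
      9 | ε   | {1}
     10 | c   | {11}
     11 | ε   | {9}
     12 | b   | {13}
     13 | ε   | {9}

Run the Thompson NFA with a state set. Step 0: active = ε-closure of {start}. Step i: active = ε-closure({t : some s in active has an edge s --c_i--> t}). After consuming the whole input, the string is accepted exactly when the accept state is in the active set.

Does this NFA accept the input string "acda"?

Answer: REJECT

Derivation:
initial (ε-close {0}): {0,1,2}
'a' @ 1: {3,4,5,6,8,10,12}
'c' @ 2: {1,5,6,7,8,9,10,11,12}  ✓accept
'd' @ 3: {}  — dead — no transitions
rest 'a' ignored (set empty)
final: {}; accept 1 not in set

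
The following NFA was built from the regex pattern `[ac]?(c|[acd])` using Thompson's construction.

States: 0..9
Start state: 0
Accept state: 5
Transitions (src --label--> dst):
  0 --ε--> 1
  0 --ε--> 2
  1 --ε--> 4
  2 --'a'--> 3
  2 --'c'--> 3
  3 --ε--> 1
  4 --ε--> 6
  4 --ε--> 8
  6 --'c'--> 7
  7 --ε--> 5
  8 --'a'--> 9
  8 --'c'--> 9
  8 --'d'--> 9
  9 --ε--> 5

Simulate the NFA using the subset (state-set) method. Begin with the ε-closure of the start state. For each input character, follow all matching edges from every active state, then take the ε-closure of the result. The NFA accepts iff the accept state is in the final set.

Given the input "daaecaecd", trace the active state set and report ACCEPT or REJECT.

S₀ = ε-closure({0}) = {0,1,2,4,6,8}
'd' @ 1: {5,9}  (accept∈set)
'a' @ 2: {}  — dead — no transitions
rest 'aecaecd' ignored (set empty)
final: {}; accept 5 not in set

Answer: REJECT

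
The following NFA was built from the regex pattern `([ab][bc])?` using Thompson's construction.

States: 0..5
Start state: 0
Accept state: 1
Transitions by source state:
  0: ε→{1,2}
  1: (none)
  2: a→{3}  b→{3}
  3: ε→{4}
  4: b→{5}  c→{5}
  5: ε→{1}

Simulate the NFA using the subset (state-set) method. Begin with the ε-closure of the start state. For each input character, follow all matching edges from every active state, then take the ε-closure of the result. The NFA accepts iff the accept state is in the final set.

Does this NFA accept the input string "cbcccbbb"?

Answer: REJECT

Derivation:
start: ε-closure({0}) = {0,1,2}
'c' @ 1: {}  — no active states
rest 'bcccbbb' ignored (set empty)
final: {}; accept 1 not in set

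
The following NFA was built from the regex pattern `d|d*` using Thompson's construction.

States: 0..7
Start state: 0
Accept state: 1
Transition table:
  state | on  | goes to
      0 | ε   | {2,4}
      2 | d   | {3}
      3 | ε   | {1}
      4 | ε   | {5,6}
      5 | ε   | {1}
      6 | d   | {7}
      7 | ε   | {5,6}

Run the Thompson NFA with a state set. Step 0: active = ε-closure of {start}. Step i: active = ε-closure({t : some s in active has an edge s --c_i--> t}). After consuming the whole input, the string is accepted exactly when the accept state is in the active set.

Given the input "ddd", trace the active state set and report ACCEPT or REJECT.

Answer: ACCEPT

Trace:
S₀ = ε-closure({0}) = {0,1,2,4,5,6}
'd' @ 1: {1,3,5,6,7}  [accepting]
'd' @ 2: {1,5,6,7}  [accepting]
'd' @ 3: {1,5,6,7}  [accepting]
end set {1,5,6,7} — state 1 in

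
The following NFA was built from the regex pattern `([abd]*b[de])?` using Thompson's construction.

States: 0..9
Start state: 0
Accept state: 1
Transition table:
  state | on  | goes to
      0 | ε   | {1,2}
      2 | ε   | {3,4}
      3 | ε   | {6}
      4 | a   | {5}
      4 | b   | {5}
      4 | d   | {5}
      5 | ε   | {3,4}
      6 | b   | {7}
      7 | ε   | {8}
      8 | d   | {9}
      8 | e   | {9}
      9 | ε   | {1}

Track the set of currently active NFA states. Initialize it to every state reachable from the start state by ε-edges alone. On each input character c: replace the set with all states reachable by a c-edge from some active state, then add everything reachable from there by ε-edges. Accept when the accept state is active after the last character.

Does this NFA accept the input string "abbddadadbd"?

Answer: ACCEPT

Trace:
S₀ = ε-closure({0}) = {0,1,2,3,4,6}
'a' @ 1: {3,4,5,6}
'b' @ 2: {3,4,5,6,7,8}
'b' @ 3: {3,4,5,6,7,8}
'd' @ 4: {1,3,4,5,6,9}  [accepting]
'd' @ 5: {3,4,5,6}
'a' @ 6: {3,4,5,6}
'd' @ 7: {3,4,5,6}
'a' @ 8: {3,4,5,6}
'd' @ 9: {3,4,5,6}
'b' @ 10: {3,4,5,6,7,8}
'd' @ 11: {1,3,4,5,6,9}  [accepting]
after full input: {1,3,4,5,6,9}  (accept=1 in)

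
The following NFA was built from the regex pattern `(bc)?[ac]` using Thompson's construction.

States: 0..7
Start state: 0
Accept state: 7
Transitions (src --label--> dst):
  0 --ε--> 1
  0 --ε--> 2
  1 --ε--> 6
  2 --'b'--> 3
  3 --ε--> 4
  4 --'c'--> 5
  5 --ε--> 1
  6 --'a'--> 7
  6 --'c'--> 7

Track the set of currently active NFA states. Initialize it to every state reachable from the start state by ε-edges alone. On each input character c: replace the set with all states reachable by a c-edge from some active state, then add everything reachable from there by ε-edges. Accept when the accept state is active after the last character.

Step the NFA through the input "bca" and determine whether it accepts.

initial (ε-close {0}): {0,1,2,6}
'b' @ 1: {3,4}
'c' @ 2: {1,5,6}
'a' @ 3: {7}  ✓accept
end set {7} — state 7 in

Answer: ACCEPT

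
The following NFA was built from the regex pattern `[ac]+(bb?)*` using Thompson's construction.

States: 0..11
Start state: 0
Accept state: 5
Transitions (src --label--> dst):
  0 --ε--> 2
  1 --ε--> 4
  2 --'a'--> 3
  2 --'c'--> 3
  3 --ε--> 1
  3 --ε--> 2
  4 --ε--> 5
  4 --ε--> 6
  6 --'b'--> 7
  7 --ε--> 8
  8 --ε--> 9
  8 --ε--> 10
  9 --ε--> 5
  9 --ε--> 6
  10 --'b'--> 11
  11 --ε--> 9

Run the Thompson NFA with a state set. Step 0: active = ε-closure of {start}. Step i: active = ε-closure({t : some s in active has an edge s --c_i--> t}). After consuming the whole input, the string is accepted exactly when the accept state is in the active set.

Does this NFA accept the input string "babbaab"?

Answer: REJECT

Steps:
S₀ = ε-closure({0}) = {0,2}
'b' @ 1: {}  — no active states
rest 'abbaab' ignored (set empty)
final: {}; accept 5 not in set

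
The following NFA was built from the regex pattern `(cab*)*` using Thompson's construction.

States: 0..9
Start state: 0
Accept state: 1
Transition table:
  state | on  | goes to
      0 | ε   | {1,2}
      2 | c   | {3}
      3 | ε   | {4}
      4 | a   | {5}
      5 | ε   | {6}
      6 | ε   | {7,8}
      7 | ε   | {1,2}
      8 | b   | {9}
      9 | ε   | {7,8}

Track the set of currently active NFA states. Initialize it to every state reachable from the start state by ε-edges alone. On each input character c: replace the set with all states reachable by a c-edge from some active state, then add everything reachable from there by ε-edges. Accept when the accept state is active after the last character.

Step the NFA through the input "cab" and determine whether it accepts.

Answer: ACCEPT

Steps:
S₀ = ε-closure({0}) = {0,1,2}
'c' @ 1: {3,4}
'a' @ 2: {1,2,5,6,7,8}  [accepting]
'b' @ 3: {1,2,7,8,9}  [accepting]
final: {1,2,7,8,9}; accept 1 in set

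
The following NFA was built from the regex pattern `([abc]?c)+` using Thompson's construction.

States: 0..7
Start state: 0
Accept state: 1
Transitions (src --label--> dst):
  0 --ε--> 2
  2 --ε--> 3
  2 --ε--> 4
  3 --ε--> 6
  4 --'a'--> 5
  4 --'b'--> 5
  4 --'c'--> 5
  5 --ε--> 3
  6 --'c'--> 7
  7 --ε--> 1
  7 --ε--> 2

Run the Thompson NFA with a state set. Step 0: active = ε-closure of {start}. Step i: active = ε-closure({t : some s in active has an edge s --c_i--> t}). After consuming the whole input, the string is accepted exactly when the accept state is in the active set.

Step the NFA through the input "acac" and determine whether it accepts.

Answer: ACCEPT

Steps:
initial (ε-close {0}): {0,2,3,4,6}
'a' @ 1: {3,5,6}
'c' @ 2: {1,2,3,4,6,7}  (accept∈set)
'a' @ 3: {3,5,6}
'c' @ 4: {1,2,3,4,6,7}  (accept∈set)
final: {1,2,3,4,6,7}; accept 1 in set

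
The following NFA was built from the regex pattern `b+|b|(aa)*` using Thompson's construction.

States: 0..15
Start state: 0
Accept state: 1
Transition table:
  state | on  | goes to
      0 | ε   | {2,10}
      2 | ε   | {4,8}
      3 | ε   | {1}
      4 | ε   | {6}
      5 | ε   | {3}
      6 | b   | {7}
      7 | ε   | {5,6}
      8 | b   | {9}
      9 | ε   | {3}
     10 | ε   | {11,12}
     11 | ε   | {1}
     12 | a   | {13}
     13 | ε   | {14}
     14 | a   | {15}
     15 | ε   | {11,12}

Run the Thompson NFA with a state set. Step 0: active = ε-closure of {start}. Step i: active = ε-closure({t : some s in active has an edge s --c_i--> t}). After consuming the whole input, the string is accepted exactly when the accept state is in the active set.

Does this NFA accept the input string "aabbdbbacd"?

initial (ε-close {0}): {0,1,2,4,6,8,10,11,12}
'a' @ 1: {13,14}
'a' @ 2: {1,11,12,15}  (accept∈set)
'b' @ 3: {}  — dead — no transitions
rest 'bdbbacd' ignored (set empty)
final: {}; accept 1 not in set

Answer: REJECT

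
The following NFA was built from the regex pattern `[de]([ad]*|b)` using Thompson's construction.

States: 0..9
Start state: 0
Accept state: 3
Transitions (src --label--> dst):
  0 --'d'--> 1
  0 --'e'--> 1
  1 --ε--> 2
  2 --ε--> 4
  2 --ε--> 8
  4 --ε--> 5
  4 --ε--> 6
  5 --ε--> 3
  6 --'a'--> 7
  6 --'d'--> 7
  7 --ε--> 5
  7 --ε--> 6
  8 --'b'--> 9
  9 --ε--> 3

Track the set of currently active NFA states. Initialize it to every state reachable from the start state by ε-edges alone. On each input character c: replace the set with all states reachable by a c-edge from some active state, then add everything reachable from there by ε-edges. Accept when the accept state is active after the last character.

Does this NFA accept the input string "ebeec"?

Answer: REJECT

Trace:
S₀ = ε-closure({0}) = {0}
'e' @ 1: {1,2,3,4,5,6,8}  (accept∈set)
'b' @ 2: {3,9}  (accept∈set)
'e' @ 3: {}  — state set empty
rest 'ec' ignored (set empty)
end set {} — state 3 not in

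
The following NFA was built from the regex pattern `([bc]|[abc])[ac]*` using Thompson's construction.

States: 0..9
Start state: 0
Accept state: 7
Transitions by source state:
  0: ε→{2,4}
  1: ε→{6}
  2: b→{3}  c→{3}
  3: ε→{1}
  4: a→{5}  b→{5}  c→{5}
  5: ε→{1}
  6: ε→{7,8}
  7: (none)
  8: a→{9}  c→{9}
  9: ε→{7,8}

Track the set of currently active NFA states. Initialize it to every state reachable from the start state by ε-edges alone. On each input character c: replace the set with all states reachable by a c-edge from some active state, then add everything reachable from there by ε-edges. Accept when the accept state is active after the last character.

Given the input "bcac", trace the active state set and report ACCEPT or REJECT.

S₀ = ε-closure({0}) = {0,2,4}
'b' @ 1: {1,3,5,6,7,8}  ✓accept
'c' @ 2: {7,8,9}  ✓accept
'a' @ 3: {7,8,9}  ✓accept
'c' @ 4: {7,8,9}  ✓accept
end set {7,8,9} — state 7 in

Answer: ACCEPT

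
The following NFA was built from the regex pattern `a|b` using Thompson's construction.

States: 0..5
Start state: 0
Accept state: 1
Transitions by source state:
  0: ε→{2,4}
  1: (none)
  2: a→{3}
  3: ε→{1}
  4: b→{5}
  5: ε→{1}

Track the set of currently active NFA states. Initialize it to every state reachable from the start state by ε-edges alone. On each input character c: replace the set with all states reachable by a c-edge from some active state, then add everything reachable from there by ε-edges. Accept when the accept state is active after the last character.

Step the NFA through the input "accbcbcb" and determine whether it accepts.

Answer: REJECT

Steps:
S₀ = ε-closure({0}) = {0,2,4}
'a' @ 1: {1,3}  (accept∈set)
'c' @ 2: {}  — dead — no transitions
rest 'cbcbcb' ignored (set empty)
end set {} — state 1 not in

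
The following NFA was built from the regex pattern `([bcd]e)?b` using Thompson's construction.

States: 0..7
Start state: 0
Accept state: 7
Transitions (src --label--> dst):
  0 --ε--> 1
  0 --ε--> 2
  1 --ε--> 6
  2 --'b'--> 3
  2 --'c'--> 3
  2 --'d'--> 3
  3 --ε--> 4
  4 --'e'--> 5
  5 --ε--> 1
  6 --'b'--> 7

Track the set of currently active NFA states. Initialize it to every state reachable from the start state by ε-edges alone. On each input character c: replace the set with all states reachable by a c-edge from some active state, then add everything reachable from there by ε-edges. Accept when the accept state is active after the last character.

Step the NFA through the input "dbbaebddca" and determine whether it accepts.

start: ε-closure({0}) = {0,1,2,6}
'd' @ 1: {3,4}
'b' @ 2: {}  — no active states
rest 'baebddca' ignored (set empty)
final: {}; accept 7 not in set

Answer: REJECT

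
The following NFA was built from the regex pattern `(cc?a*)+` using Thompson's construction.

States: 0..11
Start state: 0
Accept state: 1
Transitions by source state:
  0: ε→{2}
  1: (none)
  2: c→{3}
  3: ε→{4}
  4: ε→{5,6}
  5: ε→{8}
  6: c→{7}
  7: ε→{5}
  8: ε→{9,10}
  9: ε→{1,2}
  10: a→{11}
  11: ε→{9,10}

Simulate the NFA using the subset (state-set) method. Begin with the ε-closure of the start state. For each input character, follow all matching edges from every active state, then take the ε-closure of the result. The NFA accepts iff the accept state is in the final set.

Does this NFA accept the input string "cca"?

Answer: ACCEPT

Steps:
initial (ε-close {0}): {0,2}
'c' @ 1: {1,2,3,4,5,6,8,9,10}  ✓accept
'c' @ 2: {1,2,3,4,5,6,7,8,9,10}  ✓accept
'a' @ 3: {1,2,9,10,11}  ✓accept
final: {1,2,9,10,11}; accept 1 in set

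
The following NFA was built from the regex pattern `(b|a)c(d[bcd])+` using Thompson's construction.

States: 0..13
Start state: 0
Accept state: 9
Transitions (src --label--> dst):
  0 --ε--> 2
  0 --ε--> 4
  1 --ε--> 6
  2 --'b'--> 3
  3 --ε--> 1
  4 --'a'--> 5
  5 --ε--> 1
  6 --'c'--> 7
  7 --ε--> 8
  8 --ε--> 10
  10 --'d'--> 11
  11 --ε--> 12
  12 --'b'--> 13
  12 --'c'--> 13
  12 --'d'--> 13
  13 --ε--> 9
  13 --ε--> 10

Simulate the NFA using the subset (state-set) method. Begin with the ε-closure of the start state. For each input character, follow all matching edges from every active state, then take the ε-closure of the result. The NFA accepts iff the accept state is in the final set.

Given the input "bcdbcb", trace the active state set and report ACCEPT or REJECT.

Answer: REJECT

Derivation:
S₀ = ε-closure({0}) = {0,2,4}
'b' @ 1: {1,3,6}
'c' @ 2: {7,8,10}
'd' @ 3: {11,12}
'b' @ 4: {9,10,13}  (accept∈set)
'c' @ 5: {}  — no active states
rest 'b' ignored (set empty)
end set {} — state 9 not in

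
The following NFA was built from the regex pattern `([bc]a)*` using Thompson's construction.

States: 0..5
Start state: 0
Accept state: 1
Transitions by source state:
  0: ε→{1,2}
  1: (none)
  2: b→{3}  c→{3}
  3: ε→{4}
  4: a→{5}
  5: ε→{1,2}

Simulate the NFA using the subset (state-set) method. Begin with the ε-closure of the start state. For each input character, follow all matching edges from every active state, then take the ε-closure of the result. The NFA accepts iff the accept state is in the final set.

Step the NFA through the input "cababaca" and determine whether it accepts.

Answer: ACCEPT

Trace:
initial (ε-close {0}): {0,1,2}
'c' @ 1: {3,4}
'a' @ 2: {1,2,5}  (accept∈set)
'b' @ 3: {3,4}
'a' @ 4: {1,2,5}  (accept∈set)
'b' @ 5: {3,4}
'a' @ 6: {1,2,5}  (accept∈set)
'c' @ 7: {3,4}
'a' @ 8: {1,2,5}  (accept∈set)
end set {1,2,5} — state 1 in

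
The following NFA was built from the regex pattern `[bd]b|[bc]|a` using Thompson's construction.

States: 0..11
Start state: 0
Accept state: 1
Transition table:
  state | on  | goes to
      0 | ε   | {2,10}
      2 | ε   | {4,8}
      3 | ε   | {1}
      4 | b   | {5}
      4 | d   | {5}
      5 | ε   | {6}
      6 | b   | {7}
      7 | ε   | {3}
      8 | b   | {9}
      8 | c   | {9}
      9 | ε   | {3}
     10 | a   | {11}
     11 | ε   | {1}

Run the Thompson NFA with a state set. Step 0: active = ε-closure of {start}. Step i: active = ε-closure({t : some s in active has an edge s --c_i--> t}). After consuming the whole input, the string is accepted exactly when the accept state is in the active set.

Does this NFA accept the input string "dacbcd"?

Answer: REJECT

Trace:
initial (ε-close {0}): {0,2,4,8,10}
'd' @ 1: {5,6}
'a' @ 2: {}  — no active states
rest 'cbcd' ignored (set empty)
end set {} — state 1 not in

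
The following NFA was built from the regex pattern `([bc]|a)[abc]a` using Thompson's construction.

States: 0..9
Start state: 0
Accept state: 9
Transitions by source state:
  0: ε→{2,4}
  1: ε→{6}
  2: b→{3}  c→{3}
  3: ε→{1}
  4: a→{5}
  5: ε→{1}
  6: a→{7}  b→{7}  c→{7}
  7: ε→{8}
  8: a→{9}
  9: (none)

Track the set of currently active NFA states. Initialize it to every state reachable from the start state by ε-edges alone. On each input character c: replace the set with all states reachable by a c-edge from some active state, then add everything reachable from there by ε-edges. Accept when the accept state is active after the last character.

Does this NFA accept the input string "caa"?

initial (ε-close {0}): {0,2,4}
'c' @ 1: {1,3,6}
'a' @ 2: {7,8}
'a' @ 3: {9}  (accept∈set)
after full input: {9}  (accept=9 in)

Answer: ACCEPT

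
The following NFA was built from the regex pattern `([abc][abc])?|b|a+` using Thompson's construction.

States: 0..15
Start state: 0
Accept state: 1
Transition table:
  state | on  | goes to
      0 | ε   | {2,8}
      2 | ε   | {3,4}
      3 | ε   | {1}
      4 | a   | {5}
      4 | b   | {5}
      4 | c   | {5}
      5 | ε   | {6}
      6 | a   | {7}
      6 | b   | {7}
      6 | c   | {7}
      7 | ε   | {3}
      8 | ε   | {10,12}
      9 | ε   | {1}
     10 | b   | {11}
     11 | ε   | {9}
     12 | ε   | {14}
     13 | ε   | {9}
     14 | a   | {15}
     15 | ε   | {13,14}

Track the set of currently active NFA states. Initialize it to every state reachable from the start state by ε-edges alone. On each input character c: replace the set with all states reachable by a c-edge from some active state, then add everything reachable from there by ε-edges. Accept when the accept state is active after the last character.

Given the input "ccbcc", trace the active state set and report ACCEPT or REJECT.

Answer: REJECT

Derivation:
initial (ε-close {0}): {0,1,2,3,4,8,10,12,14}
'c' @ 1: {5,6}
'c' @ 2: {1,3,7}  (accept∈set)
'b' @ 3: {}  — no active states
rest 'cc' ignored (set empty)
final: {}; accept 1 not in set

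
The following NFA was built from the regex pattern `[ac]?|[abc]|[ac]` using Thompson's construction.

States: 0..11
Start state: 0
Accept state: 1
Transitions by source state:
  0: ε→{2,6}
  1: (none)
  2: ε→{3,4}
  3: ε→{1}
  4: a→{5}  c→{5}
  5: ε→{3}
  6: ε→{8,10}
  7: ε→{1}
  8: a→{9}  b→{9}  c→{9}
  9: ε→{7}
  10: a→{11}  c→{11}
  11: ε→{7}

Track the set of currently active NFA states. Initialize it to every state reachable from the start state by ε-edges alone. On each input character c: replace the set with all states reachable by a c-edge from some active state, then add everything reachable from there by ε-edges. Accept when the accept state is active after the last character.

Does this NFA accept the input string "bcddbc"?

S₀ = ε-closure({0}) = {0,1,2,3,4,6,8,10}
'b' @ 1: {1,7,9}  [accepting]
'c' @ 2: {}  — state set empty
rest 'ddbc' ignored (set empty)
end set {} — state 1 not in

Answer: REJECT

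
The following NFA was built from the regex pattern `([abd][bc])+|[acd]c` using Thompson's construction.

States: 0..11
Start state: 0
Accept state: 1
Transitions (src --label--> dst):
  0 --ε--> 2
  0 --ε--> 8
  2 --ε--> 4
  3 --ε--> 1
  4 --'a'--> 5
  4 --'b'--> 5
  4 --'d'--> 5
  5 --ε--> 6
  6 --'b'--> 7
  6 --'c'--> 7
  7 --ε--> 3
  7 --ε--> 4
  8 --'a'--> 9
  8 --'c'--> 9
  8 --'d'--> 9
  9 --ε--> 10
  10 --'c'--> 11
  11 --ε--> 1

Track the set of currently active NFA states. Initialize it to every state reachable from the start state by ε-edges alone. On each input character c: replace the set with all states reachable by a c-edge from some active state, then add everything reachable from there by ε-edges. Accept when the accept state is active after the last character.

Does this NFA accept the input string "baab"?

initial (ε-close {0}): {0,2,4,8}
'b' @ 1: {5,6}
'a' @ 2: {}  — dead — no transitions
rest 'ab' ignored (set empty)
final: {}; accept 1 not in set

Answer: REJECT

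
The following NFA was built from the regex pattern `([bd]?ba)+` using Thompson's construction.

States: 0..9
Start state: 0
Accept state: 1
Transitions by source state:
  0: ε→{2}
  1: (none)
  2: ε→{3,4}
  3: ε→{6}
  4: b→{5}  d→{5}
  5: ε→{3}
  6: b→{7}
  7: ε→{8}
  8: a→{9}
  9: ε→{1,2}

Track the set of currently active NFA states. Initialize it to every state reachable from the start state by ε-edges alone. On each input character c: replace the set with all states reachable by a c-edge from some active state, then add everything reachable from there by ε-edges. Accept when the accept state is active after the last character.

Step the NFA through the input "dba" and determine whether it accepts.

initial (ε-close {0}): {0,2,3,4,6}
'd' @ 1: {3,5,6}
'b' @ 2: {7,8}
'a' @ 3: {1,2,3,4,6,9}  (accept∈set)
end set {1,2,3,4,6,9} — state 1 in

Answer: ACCEPT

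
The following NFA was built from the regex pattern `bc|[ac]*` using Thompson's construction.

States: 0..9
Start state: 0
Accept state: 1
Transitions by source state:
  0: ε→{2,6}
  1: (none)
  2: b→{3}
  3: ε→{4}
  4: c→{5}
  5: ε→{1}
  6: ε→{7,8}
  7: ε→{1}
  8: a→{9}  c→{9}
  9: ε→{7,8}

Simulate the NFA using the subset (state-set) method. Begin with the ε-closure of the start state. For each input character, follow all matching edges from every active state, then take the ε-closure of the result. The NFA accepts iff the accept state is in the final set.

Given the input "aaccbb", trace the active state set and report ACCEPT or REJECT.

Answer: REJECT

Derivation:
initial (ε-close {0}): {0,1,2,6,7,8}
'a' @ 1: {1,7,8,9}  ✓accept
'a' @ 2: {1,7,8,9}  ✓accept
'c' @ 3: {1,7,8,9}  ✓accept
'c' @ 4: {1,7,8,9}  ✓accept
'b' @ 5: {}  — no active states
rest 'b' ignored (set empty)
after full input: {}  (accept=1 not in)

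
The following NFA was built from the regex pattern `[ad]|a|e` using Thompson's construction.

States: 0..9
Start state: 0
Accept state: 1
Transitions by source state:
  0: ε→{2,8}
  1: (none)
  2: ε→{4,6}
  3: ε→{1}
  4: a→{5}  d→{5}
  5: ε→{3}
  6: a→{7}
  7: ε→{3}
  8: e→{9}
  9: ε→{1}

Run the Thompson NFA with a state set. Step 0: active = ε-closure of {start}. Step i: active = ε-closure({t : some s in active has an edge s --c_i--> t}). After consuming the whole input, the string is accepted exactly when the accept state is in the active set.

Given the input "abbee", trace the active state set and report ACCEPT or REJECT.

start: ε-closure({0}) = {0,2,4,6,8}
'a' @ 1: {1,3,5,7}  (accept∈set)
'b' @ 2: {}  — state set empty
rest 'bee' ignored (set empty)
after full input: {}  (accept=1 not in)

Answer: REJECT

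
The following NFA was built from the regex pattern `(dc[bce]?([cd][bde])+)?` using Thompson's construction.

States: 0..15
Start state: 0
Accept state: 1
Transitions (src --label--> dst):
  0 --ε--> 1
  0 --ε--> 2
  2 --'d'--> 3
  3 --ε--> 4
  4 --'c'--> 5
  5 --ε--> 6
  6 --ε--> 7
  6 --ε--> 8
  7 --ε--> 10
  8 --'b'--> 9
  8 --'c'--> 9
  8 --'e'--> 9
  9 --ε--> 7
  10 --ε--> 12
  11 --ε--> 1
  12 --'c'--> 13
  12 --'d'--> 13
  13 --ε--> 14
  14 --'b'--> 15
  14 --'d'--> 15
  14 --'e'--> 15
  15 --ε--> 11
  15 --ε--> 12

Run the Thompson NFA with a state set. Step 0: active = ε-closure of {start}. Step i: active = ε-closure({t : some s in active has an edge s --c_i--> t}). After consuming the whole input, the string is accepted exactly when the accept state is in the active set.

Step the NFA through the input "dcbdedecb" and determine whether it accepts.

initial (ε-close {0}): {0,1,2}
'd' @ 1: {3,4}
'c' @ 2: {5,6,7,8,10,12}
'b' @ 3: {7,9,10,12}
'd' @ 4: {13,14}
'e' @ 5: {1,11,12,15}  ✓accept
'd' @ 6: {13,14}
'e' @ 7: {1,11,12,15}  ✓accept
'c' @ 8: {13,14}
'b' @ 9: {1,11,12,15}  ✓accept
end set {1,11,12,15} — state 1 in

Answer: ACCEPT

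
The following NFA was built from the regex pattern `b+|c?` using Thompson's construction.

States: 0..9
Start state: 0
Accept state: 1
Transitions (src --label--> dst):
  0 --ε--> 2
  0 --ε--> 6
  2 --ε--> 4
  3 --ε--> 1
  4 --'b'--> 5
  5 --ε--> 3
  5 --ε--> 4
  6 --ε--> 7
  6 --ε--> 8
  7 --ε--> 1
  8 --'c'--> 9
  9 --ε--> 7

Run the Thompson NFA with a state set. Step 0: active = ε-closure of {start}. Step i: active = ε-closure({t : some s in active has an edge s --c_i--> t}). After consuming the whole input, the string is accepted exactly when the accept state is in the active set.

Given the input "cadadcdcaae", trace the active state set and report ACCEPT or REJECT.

Answer: REJECT

Derivation:
S₀ = ε-closure({0}) = {0,1,2,4,6,7,8}
'c' @ 1: {1,7,9}  ✓accept
'a' @ 2: {}  — dead — no transitions
rest 'dadcdcaae' ignored (set empty)
final: {}; accept 1 not in set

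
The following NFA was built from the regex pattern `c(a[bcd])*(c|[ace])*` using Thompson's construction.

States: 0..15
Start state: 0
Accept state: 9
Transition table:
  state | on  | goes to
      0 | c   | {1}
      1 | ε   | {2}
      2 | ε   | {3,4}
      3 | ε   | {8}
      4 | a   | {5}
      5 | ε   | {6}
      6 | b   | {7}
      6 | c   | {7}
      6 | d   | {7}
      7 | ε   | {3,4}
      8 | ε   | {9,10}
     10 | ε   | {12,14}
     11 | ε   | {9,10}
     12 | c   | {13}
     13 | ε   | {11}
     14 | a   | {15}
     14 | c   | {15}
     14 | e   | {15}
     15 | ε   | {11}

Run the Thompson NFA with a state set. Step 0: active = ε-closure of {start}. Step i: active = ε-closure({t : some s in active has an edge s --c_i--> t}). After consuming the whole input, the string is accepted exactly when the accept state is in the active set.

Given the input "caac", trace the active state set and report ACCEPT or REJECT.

Answer: ACCEPT

Derivation:
S₀ = ε-closure({0}) = {0}
'c' @ 1: {1,2,3,4,8,9,10,12,14}  [accepting]
'a' @ 2: {5,6,9,10,11,12,14,15}  [accepting]
'a' @ 3: {9,10,11,12,14,15}  [accepting]
'c' @ 4: {9,10,11,12,13,14,15}  [accepting]
after full input: {9,10,11,12,13,14,15}  (accept=9 in)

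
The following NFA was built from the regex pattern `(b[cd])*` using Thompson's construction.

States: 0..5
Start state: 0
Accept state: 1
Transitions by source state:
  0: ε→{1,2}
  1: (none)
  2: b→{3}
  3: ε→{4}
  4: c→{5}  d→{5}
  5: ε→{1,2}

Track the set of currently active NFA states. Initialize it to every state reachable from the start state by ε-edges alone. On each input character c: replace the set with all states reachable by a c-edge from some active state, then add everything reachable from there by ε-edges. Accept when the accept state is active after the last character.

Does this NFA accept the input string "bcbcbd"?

Answer: ACCEPT

Trace:
start: ε-closure({0}) = {0,1,2}
'b' @ 1: {3,4}
'c' @ 2: {1,2,5}  ✓accept
'b' @ 3: {3,4}
'c' @ 4: {1,2,5}  ✓accept
'b' @ 5: {3,4}
'd' @ 6: {1,2,5}  ✓accept
after full input: {1,2,5}  (accept=1 in)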